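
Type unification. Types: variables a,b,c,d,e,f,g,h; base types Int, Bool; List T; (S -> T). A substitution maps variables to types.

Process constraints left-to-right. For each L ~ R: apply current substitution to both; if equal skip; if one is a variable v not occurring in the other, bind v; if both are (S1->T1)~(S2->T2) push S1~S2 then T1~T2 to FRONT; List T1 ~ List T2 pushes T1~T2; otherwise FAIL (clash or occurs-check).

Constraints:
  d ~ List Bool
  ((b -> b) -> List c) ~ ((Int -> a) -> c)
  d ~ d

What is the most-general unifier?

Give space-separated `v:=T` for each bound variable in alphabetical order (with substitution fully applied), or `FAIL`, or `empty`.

Answer: FAIL

Derivation:
step 1: unify d ~ List Bool  [subst: {-} | 2 pending]
  bind d := List Bool
step 2: unify ((b -> b) -> List c) ~ ((Int -> a) -> c)  [subst: {d:=List Bool} | 1 pending]
  -> decompose arrow: push (b -> b)~(Int -> a), List c~c
step 3: unify (b -> b) ~ (Int -> a)  [subst: {d:=List Bool} | 2 pending]
  -> decompose arrow: push b~Int, b~a
step 4: unify b ~ Int  [subst: {d:=List Bool} | 3 pending]
  bind b := Int
step 5: unify Int ~ a  [subst: {d:=List Bool, b:=Int} | 2 pending]
  bind a := Int
step 6: unify List c ~ c  [subst: {d:=List Bool, b:=Int, a:=Int} | 1 pending]
  occurs-check fail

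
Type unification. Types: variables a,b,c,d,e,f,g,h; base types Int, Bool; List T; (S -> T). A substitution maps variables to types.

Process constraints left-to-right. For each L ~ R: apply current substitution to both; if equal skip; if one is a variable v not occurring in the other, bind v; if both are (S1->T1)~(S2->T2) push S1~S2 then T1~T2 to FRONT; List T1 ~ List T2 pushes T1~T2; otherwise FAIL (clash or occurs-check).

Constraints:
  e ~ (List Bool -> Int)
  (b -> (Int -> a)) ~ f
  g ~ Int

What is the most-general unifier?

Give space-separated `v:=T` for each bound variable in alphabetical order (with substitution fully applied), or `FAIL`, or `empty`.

Answer: e:=(List Bool -> Int) f:=(b -> (Int -> a)) g:=Int

Derivation:
step 1: unify e ~ (List Bool -> Int)  [subst: {-} | 2 pending]
  bind e := (List Bool -> Int)
step 2: unify (b -> (Int -> a)) ~ f  [subst: {e:=(List Bool -> Int)} | 1 pending]
  bind f := (b -> (Int -> a))
step 3: unify g ~ Int  [subst: {e:=(List Bool -> Int), f:=(b -> (Int -> a))} | 0 pending]
  bind g := Int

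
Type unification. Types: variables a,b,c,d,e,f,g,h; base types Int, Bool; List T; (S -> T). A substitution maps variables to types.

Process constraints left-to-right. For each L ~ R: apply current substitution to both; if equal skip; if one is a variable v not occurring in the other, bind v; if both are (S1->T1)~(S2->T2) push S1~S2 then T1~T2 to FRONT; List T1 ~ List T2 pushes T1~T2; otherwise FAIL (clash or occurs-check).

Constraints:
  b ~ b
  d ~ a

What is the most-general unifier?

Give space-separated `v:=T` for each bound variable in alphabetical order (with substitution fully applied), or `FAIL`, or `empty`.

step 1: unify b ~ b  [subst: {-} | 1 pending]
  -> identical, skip
step 2: unify d ~ a  [subst: {-} | 0 pending]
  bind d := a

Answer: d:=a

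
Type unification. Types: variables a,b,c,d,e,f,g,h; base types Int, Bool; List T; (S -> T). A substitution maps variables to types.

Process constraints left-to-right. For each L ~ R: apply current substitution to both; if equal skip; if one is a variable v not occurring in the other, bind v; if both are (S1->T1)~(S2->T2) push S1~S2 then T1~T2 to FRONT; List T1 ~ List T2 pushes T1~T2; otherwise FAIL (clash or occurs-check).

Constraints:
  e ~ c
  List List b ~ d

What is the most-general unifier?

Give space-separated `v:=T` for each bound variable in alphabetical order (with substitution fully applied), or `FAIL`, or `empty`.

step 1: unify e ~ c  [subst: {-} | 1 pending]
  bind e := c
step 2: unify List List b ~ d  [subst: {e:=c} | 0 pending]
  bind d := List List b

Answer: d:=List List b e:=c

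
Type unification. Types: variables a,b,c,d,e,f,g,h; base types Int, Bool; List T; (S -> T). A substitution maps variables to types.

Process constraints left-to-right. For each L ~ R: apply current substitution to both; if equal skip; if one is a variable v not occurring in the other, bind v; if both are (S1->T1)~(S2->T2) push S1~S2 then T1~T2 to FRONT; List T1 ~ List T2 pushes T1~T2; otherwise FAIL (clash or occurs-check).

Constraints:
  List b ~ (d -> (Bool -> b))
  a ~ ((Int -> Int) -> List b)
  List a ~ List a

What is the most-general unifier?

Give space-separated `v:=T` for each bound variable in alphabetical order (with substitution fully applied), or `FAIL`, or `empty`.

Answer: FAIL

Derivation:
step 1: unify List b ~ (d -> (Bool -> b))  [subst: {-} | 2 pending]
  clash: List b vs (d -> (Bool -> b))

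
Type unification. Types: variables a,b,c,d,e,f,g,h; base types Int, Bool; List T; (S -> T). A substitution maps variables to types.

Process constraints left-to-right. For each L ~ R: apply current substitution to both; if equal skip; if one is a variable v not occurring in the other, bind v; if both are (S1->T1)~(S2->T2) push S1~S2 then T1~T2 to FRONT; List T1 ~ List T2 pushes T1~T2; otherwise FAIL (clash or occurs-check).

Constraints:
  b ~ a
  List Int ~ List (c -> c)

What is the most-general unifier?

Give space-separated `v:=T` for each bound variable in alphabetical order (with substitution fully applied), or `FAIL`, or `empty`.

step 1: unify b ~ a  [subst: {-} | 1 pending]
  bind b := a
step 2: unify List Int ~ List (c -> c)  [subst: {b:=a} | 0 pending]
  -> decompose List: push Int~(c -> c)
step 3: unify Int ~ (c -> c)  [subst: {b:=a} | 0 pending]
  clash: Int vs (c -> c)

Answer: FAIL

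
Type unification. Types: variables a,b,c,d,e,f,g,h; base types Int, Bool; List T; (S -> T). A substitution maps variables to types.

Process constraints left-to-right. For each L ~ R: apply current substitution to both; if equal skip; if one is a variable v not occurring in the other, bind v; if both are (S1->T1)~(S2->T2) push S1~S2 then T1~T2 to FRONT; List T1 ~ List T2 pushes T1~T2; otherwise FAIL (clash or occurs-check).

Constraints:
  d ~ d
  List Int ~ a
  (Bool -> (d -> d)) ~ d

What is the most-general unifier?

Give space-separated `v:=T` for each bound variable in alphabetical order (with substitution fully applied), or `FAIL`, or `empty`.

step 1: unify d ~ d  [subst: {-} | 2 pending]
  -> identical, skip
step 2: unify List Int ~ a  [subst: {-} | 1 pending]
  bind a := List Int
step 3: unify (Bool -> (d -> d)) ~ d  [subst: {a:=List Int} | 0 pending]
  occurs-check fail

Answer: FAIL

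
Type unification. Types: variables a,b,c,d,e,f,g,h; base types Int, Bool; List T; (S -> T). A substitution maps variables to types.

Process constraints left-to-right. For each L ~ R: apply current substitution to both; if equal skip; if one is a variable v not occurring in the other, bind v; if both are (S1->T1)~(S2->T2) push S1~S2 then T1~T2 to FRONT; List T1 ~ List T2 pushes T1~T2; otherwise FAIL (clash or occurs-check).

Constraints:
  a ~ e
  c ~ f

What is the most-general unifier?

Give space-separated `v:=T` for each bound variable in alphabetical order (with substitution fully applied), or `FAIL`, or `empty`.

step 1: unify a ~ e  [subst: {-} | 1 pending]
  bind a := e
step 2: unify c ~ f  [subst: {a:=e} | 0 pending]
  bind c := f

Answer: a:=e c:=f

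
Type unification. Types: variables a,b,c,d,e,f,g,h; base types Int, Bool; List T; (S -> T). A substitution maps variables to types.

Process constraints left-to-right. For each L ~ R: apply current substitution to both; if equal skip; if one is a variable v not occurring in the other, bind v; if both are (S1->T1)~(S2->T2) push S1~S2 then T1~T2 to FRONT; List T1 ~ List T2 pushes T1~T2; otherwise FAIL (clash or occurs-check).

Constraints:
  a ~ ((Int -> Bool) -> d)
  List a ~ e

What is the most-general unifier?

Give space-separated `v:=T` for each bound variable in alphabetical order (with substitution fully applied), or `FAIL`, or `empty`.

Answer: a:=((Int -> Bool) -> d) e:=List ((Int -> Bool) -> d)

Derivation:
step 1: unify a ~ ((Int -> Bool) -> d)  [subst: {-} | 1 pending]
  bind a := ((Int -> Bool) -> d)
step 2: unify List ((Int -> Bool) -> d) ~ e  [subst: {a:=((Int -> Bool) -> d)} | 0 pending]
  bind e := List ((Int -> Bool) -> d)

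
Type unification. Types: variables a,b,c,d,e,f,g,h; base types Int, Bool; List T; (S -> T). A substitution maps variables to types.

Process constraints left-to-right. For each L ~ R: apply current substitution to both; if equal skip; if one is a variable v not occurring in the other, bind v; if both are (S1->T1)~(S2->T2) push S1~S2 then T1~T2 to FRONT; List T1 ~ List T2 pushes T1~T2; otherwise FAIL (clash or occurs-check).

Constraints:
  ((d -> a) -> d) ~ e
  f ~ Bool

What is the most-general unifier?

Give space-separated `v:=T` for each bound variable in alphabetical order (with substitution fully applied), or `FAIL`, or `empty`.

Answer: e:=((d -> a) -> d) f:=Bool

Derivation:
step 1: unify ((d -> a) -> d) ~ e  [subst: {-} | 1 pending]
  bind e := ((d -> a) -> d)
step 2: unify f ~ Bool  [subst: {e:=((d -> a) -> d)} | 0 pending]
  bind f := Bool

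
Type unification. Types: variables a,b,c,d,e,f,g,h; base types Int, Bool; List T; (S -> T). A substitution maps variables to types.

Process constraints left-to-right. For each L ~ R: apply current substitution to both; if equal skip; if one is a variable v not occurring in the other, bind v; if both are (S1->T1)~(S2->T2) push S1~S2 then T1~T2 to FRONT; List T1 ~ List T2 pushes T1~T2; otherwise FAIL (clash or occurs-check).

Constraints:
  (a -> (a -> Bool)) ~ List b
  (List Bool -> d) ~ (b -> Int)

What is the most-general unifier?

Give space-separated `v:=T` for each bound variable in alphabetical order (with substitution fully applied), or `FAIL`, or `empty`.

Answer: FAIL

Derivation:
step 1: unify (a -> (a -> Bool)) ~ List b  [subst: {-} | 1 pending]
  clash: (a -> (a -> Bool)) vs List b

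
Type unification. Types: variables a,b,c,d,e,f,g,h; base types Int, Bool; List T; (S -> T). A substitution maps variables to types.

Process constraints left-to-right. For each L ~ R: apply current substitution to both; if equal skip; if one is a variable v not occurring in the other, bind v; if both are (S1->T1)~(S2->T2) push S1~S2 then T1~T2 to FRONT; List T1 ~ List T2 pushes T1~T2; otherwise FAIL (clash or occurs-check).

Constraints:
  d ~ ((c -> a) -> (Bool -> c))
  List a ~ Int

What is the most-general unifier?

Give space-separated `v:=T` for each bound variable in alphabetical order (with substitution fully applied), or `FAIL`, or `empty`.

Answer: FAIL

Derivation:
step 1: unify d ~ ((c -> a) -> (Bool -> c))  [subst: {-} | 1 pending]
  bind d := ((c -> a) -> (Bool -> c))
step 2: unify List a ~ Int  [subst: {d:=((c -> a) -> (Bool -> c))} | 0 pending]
  clash: List a vs Int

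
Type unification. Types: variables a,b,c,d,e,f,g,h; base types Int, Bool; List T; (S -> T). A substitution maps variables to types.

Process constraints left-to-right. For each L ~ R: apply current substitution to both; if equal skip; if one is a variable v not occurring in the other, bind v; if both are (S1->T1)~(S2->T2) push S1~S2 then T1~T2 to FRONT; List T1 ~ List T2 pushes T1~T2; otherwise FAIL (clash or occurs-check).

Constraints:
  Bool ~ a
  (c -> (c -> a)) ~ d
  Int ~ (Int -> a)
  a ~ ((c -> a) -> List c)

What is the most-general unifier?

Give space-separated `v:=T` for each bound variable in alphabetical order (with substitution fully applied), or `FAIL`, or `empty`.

step 1: unify Bool ~ a  [subst: {-} | 3 pending]
  bind a := Bool
step 2: unify (c -> (c -> Bool)) ~ d  [subst: {a:=Bool} | 2 pending]
  bind d := (c -> (c -> Bool))
step 3: unify Int ~ (Int -> Bool)  [subst: {a:=Bool, d:=(c -> (c -> Bool))} | 1 pending]
  clash: Int vs (Int -> Bool)

Answer: FAIL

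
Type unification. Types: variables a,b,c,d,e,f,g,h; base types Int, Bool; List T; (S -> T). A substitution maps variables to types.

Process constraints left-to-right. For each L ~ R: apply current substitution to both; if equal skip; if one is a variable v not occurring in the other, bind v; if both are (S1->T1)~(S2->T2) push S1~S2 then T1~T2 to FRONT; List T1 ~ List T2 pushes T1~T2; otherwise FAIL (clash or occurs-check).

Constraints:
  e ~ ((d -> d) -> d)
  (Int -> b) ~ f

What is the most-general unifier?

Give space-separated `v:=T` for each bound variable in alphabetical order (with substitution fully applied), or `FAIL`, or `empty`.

Answer: e:=((d -> d) -> d) f:=(Int -> b)

Derivation:
step 1: unify e ~ ((d -> d) -> d)  [subst: {-} | 1 pending]
  bind e := ((d -> d) -> d)
step 2: unify (Int -> b) ~ f  [subst: {e:=((d -> d) -> d)} | 0 pending]
  bind f := (Int -> b)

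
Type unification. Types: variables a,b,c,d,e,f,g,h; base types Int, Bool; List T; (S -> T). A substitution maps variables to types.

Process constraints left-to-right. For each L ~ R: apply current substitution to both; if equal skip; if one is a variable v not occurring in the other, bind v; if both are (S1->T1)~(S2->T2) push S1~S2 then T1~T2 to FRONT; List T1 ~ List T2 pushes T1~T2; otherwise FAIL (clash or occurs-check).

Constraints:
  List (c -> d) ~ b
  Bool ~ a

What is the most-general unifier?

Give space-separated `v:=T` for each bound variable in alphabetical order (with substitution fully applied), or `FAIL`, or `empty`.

Answer: a:=Bool b:=List (c -> d)

Derivation:
step 1: unify List (c -> d) ~ b  [subst: {-} | 1 pending]
  bind b := List (c -> d)
step 2: unify Bool ~ a  [subst: {b:=List (c -> d)} | 0 pending]
  bind a := Bool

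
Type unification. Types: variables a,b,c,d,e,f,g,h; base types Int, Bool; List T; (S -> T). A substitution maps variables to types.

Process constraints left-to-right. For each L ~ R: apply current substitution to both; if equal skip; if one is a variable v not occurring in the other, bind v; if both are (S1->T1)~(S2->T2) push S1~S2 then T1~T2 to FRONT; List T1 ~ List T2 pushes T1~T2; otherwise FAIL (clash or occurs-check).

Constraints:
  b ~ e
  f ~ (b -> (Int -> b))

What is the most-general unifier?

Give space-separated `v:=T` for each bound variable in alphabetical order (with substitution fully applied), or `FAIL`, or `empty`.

step 1: unify b ~ e  [subst: {-} | 1 pending]
  bind b := e
step 2: unify f ~ (e -> (Int -> e))  [subst: {b:=e} | 0 pending]
  bind f := (e -> (Int -> e))

Answer: b:=e f:=(e -> (Int -> e))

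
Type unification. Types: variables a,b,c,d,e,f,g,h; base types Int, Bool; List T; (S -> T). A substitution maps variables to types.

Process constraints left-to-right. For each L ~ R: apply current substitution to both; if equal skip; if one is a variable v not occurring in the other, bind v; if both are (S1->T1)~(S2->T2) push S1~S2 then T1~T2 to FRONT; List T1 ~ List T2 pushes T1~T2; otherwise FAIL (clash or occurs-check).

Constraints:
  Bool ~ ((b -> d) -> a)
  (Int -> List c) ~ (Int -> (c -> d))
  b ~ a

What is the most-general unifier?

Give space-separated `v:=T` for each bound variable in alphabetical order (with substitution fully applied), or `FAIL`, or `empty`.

Answer: FAIL

Derivation:
step 1: unify Bool ~ ((b -> d) -> a)  [subst: {-} | 2 pending]
  clash: Bool vs ((b -> d) -> a)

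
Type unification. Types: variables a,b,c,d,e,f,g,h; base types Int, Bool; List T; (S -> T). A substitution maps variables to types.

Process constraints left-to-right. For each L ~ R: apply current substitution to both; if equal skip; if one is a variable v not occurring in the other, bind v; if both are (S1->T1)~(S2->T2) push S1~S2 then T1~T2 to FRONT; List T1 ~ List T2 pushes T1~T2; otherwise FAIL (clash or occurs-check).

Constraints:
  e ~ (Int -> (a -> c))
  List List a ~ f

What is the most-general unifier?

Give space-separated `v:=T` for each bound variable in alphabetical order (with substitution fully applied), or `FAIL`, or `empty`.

Answer: e:=(Int -> (a -> c)) f:=List List a

Derivation:
step 1: unify e ~ (Int -> (a -> c))  [subst: {-} | 1 pending]
  bind e := (Int -> (a -> c))
step 2: unify List List a ~ f  [subst: {e:=(Int -> (a -> c))} | 0 pending]
  bind f := List List a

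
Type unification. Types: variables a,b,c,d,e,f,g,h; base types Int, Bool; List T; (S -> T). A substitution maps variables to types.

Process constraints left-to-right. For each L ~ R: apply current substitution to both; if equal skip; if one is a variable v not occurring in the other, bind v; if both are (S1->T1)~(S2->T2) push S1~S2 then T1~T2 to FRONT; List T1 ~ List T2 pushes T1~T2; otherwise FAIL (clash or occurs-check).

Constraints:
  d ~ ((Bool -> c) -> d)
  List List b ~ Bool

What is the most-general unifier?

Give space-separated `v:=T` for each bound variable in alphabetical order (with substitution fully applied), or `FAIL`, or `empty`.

step 1: unify d ~ ((Bool -> c) -> d)  [subst: {-} | 1 pending]
  occurs-check fail: d in ((Bool -> c) -> d)

Answer: FAIL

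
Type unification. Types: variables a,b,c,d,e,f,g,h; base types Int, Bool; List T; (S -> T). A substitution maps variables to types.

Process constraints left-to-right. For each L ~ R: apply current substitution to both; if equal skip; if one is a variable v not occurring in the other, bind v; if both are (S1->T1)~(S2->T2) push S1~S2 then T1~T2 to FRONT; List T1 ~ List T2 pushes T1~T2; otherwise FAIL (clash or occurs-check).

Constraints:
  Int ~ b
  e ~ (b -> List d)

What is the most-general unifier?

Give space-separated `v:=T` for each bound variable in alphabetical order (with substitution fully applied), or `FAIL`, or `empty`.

Answer: b:=Int e:=(Int -> List d)

Derivation:
step 1: unify Int ~ b  [subst: {-} | 1 pending]
  bind b := Int
step 2: unify e ~ (Int -> List d)  [subst: {b:=Int} | 0 pending]
  bind e := (Int -> List d)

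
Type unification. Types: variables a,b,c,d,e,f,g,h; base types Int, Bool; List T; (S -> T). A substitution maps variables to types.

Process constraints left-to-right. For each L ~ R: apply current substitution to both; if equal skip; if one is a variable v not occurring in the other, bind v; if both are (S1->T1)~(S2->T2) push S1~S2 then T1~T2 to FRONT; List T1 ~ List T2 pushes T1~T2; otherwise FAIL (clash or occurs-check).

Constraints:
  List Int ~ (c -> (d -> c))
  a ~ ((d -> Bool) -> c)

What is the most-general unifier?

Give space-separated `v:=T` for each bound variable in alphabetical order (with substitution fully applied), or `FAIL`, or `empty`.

Answer: FAIL

Derivation:
step 1: unify List Int ~ (c -> (d -> c))  [subst: {-} | 1 pending]
  clash: List Int vs (c -> (d -> c))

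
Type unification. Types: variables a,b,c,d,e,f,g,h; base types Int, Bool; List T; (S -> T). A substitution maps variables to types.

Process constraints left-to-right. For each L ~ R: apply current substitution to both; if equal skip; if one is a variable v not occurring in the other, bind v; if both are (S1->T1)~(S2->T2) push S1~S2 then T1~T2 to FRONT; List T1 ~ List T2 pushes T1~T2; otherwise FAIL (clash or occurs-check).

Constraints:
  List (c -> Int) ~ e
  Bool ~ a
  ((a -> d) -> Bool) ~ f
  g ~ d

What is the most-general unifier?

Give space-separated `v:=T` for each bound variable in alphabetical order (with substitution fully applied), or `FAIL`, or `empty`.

step 1: unify List (c -> Int) ~ e  [subst: {-} | 3 pending]
  bind e := List (c -> Int)
step 2: unify Bool ~ a  [subst: {e:=List (c -> Int)} | 2 pending]
  bind a := Bool
step 3: unify ((Bool -> d) -> Bool) ~ f  [subst: {e:=List (c -> Int), a:=Bool} | 1 pending]
  bind f := ((Bool -> d) -> Bool)
step 4: unify g ~ d  [subst: {e:=List (c -> Int), a:=Bool, f:=((Bool -> d) -> Bool)} | 0 pending]
  bind g := d

Answer: a:=Bool e:=List (c -> Int) f:=((Bool -> d) -> Bool) g:=d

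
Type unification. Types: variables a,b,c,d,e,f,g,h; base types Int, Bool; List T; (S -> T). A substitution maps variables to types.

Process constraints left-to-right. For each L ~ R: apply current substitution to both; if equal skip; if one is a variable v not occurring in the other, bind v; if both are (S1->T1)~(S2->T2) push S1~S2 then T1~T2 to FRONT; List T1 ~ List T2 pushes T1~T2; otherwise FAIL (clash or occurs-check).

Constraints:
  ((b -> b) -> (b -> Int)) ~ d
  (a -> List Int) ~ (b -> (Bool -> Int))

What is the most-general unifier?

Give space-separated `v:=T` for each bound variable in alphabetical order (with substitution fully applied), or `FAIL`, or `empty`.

Answer: FAIL

Derivation:
step 1: unify ((b -> b) -> (b -> Int)) ~ d  [subst: {-} | 1 pending]
  bind d := ((b -> b) -> (b -> Int))
step 2: unify (a -> List Int) ~ (b -> (Bool -> Int))  [subst: {d:=((b -> b) -> (b -> Int))} | 0 pending]
  -> decompose arrow: push a~b, List Int~(Bool -> Int)
step 3: unify a ~ b  [subst: {d:=((b -> b) -> (b -> Int))} | 1 pending]
  bind a := b
step 4: unify List Int ~ (Bool -> Int)  [subst: {d:=((b -> b) -> (b -> Int)), a:=b} | 0 pending]
  clash: List Int vs (Bool -> Int)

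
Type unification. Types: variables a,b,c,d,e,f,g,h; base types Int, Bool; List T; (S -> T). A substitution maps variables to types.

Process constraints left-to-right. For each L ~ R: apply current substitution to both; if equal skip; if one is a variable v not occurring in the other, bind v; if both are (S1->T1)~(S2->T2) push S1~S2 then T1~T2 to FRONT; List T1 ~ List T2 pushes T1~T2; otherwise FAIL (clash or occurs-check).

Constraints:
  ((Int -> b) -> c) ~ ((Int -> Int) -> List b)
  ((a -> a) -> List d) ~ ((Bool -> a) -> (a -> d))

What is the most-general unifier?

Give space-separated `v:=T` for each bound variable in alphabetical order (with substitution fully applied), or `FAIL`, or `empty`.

Answer: FAIL

Derivation:
step 1: unify ((Int -> b) -> c) ~ ((Int -> Int) -> List b)  [subst: {-} | 1 pending]
  -> decompose arrow: push (Int -> b)~(Int -> Int), c~List b
step 2: unify (Int -> b) ~ (Int -> Int)  [subst: {-} | 2 pending]
  -> decompose arrow: push Int~Int, b~Int
step 3: unify Int ~ Int  [subst: {-} | 3 pending]
  -> identical, skip
step 4: unify b ~ Int  [subst: {-} | 2 pending]
  bind b := Int
step 5: unify c ~ List Int  [subst: {b:=Int} | 1 pending]
  bind c := List Int
step 6: unify ((a -> a) -> List d) ~ ((Bool -> a) -> (a -> d))  [subst: {b:=Int, c:=List Int} | 0 pending]
  -> decompose arrow: push (a -> a)~(Bool -> a), List d~(a -> d)
step 7: unify (a -> a) ~ (Bool -> a)  [subst: {b:=Int, c:=List Int} | 1 pending]
  -> decompose arrow: push a~Bool, a~a
step 8: unify a ~ Bool  [subst: {b:=Int, c:=List Int} | 2 pending]
  bind a := Bool
step 9: unify Bool ~ Bool  [subst: {b:=Int, c:=List Int, a:=Bool} | 1 pending]
  -> identical, skip
step 10: unify List d ~ (Bool -> d)  [subst: {b:=Int, c:=List Int, a:=Bool} | 0 pending]
  clash: List d vs (Bool -> d)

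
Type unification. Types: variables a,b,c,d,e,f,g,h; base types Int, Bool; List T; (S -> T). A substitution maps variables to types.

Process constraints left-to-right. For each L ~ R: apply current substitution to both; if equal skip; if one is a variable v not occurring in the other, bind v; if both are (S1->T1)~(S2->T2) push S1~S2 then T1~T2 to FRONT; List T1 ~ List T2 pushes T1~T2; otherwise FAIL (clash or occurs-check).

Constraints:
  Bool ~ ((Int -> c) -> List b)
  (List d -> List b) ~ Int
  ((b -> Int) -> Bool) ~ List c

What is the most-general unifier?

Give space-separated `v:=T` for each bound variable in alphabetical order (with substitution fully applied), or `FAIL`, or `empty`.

Answer: FAIL

Derivation:
step 1: unify Bool ~ ((Int -> c) -> List b)  [subst: {-} | 2 pending]
  clash: Bool vs ((Int -> c) -> List b)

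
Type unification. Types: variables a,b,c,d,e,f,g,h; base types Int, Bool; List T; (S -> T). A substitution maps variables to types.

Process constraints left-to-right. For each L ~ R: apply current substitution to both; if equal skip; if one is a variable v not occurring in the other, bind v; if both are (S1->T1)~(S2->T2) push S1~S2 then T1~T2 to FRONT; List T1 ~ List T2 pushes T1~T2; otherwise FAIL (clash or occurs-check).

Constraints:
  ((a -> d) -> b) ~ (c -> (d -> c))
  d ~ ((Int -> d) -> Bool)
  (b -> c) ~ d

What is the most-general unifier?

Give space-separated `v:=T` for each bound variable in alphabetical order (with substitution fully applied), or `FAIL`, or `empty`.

Answer: FAIL

Derivation:
step 1: unify ((a -> d) -> b) ~ (c -> (d -> c))  [subst: {-} | 2 pending]
  -> decompose arrow: push (a -> d)~c, b~(d -> c)
step 2: unify (a -> d) ~ c  [subst: {-} | 3 pending]
  bind c := (a -> d)
step 3: unify b ~ (d -> (a -> d))  [subst: {c:=(a -> d)} | 2 pending]
  bind b := (d -> (a -> d))
step 4: unify d ~ ((Int -> d) -> Bool)  [subst: {c:=(a -> d), b:=(d -> (a -> d))} | 1 pending]
  occurs-check fail: d in ((Int -> d) -> Bool)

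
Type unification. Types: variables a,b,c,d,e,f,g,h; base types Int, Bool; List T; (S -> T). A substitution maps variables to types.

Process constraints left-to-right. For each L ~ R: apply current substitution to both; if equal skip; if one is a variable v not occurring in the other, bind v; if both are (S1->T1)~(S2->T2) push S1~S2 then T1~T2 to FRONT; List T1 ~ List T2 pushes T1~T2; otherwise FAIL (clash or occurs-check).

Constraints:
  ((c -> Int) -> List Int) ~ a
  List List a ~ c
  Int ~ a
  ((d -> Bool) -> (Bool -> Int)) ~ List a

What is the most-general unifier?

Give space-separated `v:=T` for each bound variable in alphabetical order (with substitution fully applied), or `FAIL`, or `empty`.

step 1: unify ((c -> Int) -> List Int) ~ a  [subst: {-} | 3 pending]
  bind a := ((c -> Int) -> List Int)
step 2: unify List List ((c -> Int) -> List Int) ~ c  [subst: {a:=((c -> Int) -> List Int)} | 2 pending]
  occurs-check fail

Answer: FAIL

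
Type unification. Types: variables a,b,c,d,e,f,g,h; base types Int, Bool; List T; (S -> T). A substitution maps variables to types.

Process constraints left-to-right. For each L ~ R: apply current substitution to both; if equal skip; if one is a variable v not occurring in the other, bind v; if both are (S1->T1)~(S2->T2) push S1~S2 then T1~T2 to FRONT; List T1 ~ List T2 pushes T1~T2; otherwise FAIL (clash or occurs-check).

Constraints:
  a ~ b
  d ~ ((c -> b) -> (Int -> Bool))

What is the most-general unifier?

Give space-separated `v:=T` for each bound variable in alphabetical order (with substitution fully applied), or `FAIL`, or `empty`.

Answer: a:=b d:=((c -> b) -> (Int -> Bool))

Derivation:
step 1: unify a ~ b  [subst: {-} | 1 pending]
  bind a := b
step 2: unify d ~ ((c -> b) -> (Int -> Bool))  [subst: {a:=b} | 0 pending]
  bind d := ((c -> b) -> (Int -> Bool))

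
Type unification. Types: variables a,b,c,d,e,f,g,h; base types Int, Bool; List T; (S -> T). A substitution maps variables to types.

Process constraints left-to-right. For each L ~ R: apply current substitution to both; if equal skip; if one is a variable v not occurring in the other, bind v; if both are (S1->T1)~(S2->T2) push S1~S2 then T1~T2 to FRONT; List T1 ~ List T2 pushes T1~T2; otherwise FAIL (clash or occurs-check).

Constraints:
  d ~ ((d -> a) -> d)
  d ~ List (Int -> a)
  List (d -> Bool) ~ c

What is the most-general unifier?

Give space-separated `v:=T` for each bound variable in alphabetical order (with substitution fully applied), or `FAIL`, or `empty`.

step 1: unify d ~ ((d -> a) -> d)  [subst: {-} | 2 pending]
  occurs-check fail: d in ((d -> a) -> d)

Answer: FAIL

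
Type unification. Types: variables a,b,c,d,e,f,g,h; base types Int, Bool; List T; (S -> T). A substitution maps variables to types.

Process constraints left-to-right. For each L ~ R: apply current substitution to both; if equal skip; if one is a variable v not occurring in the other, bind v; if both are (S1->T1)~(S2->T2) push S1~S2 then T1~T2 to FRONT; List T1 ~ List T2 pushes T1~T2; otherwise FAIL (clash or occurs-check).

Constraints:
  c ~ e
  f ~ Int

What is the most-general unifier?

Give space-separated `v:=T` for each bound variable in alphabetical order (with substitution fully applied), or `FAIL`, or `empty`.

step 1: unify c ~ e  [subst: {-} | 1 pending]
  bind c := e
step 2: unify f ~ Int  [subst: {c:=e} | 0 pending]
  bind f := Int

Answer: c:=e f:=Int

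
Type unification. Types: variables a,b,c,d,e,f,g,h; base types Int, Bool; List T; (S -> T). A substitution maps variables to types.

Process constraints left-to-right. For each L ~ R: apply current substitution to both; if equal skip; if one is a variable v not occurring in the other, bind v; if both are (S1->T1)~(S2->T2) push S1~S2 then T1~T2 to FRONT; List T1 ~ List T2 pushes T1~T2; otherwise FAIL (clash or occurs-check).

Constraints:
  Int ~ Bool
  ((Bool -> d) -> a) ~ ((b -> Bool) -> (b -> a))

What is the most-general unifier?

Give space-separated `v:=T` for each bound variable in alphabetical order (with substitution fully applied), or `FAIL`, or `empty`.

Answer: FAIL

Derivation:
step 1: unify Int ~ Bool  [subst: {-} | 1 pending]
  clash: Int vs Bool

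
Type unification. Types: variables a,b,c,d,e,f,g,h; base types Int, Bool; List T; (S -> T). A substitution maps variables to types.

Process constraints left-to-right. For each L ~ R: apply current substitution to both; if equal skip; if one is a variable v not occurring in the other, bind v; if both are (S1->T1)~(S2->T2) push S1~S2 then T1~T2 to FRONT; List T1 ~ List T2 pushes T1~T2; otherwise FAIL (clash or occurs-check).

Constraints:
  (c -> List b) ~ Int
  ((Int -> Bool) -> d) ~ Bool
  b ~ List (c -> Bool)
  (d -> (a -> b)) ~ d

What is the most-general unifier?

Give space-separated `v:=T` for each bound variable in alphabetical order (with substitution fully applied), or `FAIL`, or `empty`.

Answer: FAIL

Derivation:
step 1: unify (c -> List b) ~ Int  [subst: {-} | 3 pending]
  clash: (c -> List b) vs Int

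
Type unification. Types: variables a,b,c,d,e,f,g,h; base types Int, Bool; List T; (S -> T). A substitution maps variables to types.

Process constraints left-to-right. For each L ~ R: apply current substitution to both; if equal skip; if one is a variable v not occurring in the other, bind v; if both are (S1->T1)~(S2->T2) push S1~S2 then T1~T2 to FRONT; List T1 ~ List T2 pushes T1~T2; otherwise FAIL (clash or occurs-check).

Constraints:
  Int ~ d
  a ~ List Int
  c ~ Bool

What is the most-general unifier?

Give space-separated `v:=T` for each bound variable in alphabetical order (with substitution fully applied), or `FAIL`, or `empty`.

step 1: unify Int ~ d  [subst: {-} | 2 pending]
  bind d := Int
step 2: unify a ~ List Int  [subst: {d:=Int} | 1 pending]
  bind a := List Int
step 3: unify c ~ Bool  [subst: {d:=Int, a:=List Int} | 0 pending]
  bind c := Bool

Answer: a:=List Int c:=Bool d:=Int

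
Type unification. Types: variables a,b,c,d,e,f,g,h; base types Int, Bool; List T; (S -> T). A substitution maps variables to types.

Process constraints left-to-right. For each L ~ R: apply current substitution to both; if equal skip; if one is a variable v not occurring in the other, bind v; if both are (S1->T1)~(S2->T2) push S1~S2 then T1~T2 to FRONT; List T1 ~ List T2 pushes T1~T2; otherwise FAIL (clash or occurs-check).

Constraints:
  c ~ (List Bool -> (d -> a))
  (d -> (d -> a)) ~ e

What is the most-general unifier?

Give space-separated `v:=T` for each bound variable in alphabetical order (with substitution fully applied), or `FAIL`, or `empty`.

step 1: unify c ~ (List Bool -> (d -> a))  [subst: {-} | 1 pending]
  bind c := (List Bool -> (d -> a))
step 2: unify (d -> (d -> a)) ~ e  [subst: {c:=(List Bool -> (d -> a))} | 0 pending]
  bind e := (d -> (d -> a))

Answer: c:=(List Bool -> (d -> a)) e:=(d -> (d -> a))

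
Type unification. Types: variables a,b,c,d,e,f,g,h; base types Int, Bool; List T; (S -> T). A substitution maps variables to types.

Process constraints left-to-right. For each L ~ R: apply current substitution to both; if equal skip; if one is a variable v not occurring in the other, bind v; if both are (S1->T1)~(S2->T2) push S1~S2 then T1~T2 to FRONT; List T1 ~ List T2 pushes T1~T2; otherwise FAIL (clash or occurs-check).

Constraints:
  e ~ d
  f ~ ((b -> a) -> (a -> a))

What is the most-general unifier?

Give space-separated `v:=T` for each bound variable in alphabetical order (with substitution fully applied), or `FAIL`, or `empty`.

step 1: unify e ~ d  [subst: {-} | 1 pending]
  bind e := d
step 2: unify f ~ ((b -> a) -> (a -> a))  [subst: {e:=d} | 0 pending]
  bind f := ((b -> a) -> (a -> a))

Answer: e:=d f:=((b -> a) -> (a -> a))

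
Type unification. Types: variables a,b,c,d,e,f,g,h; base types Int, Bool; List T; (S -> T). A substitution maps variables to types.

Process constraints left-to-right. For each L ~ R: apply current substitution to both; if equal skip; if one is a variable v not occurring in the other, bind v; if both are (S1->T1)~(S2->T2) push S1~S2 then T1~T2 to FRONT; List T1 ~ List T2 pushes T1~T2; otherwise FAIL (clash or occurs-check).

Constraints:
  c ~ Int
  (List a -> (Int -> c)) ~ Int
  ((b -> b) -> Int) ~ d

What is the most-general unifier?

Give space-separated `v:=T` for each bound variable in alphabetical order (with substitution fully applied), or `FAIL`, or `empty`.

step 1: unify c ~ Int  [subst: {-} | 2 pending]
  bind c := Int
step 2: unify (List a -> (Int -> Int)) ~ Int  [subst: {c:=Int} | 1 pending]
  clash: (List a -> (Int -> Int)) vs Int

Answer: FAIL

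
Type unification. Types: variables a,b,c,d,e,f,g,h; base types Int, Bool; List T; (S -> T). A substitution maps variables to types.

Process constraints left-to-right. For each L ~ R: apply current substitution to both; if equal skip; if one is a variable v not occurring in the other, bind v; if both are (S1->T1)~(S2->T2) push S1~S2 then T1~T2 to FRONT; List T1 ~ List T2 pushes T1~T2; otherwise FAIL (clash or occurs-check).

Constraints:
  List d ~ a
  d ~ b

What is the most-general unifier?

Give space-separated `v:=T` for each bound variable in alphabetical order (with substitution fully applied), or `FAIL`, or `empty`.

Answer: a:=List b d:=b

Derivation:
step 1: unify List d ~ a  [subst: {-} | 1 pending]
  bind a := List d
step 2: unify d ~ b  [subst: {a:=List d} | 0 pending]
  bind d := b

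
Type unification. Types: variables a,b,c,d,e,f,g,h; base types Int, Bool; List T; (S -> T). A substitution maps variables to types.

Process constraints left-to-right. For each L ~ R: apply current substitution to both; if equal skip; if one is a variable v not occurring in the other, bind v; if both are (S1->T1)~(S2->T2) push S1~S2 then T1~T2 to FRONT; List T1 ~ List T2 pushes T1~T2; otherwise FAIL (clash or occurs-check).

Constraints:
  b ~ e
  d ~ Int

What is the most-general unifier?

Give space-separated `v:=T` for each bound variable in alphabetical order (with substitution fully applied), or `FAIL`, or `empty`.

Answer: b:=e d:=Int

Derivation:
step 1: unify b ~ e  [subst: {-} | 1 pending]
  bind b := e
step 2: unify d ~ Int  [subst: {b:=e} | 0 pending]
  bind d := Int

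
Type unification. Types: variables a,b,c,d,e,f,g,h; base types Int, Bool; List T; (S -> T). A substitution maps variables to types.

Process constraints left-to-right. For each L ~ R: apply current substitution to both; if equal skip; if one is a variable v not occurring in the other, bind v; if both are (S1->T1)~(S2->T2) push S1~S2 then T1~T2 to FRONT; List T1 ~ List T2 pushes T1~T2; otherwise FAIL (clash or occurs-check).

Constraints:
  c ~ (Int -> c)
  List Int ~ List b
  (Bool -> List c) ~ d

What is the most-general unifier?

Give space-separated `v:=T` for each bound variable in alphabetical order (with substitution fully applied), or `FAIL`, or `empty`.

step 1: unify c ~ (Int -> c)  [subst: {-} | 2 pending]
  occurs-check fail: c in (Int -> c)

Answer: FAIL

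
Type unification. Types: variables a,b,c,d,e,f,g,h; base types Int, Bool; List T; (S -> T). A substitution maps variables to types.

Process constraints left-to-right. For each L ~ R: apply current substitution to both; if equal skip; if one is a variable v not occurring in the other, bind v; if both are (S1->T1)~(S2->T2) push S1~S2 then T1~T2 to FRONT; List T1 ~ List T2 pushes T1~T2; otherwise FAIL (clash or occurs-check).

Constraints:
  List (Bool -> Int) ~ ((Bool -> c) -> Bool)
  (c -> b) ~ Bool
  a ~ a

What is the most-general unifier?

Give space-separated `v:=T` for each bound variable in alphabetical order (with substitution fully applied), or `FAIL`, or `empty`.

Answer: FAIL

Derivation:
step 1: unify List (Bool -> Int) ~ ((Bool -> c) -> Bool)  [subst: {-} | 2 pending]
  clash: List (Bool -> Int) vs ((Bool -> c) -> Bool)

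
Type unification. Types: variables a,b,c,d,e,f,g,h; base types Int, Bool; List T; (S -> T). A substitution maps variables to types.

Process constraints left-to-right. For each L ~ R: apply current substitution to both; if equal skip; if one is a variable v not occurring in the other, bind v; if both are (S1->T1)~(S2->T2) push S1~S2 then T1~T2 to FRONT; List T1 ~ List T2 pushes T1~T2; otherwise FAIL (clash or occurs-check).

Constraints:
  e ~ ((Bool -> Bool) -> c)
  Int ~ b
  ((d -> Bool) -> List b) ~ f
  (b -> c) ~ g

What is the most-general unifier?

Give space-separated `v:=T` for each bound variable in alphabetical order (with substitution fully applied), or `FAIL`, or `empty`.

Answer: b:=Int e:=((Bool -> Bool) -> c) f:=((d -> Bool) -> List Int) g:=(Int -> c)

Derivation:
step 1: unify e ~ ((Bool -> Bool) -> c)  [subst: {-} | 3 pending]
  bind e := ((Bool -> Bool) -> c)
step 2: unify Int ~ b  [subst: {e:=((Bool -> Bool) -> c)} | 2 pending]
  bind b := Int
step 3: unify ((d -> Bool) -> List Int) ~ f  [subst: {e:=((Bool -> Bool) -> c), b:=Int} | 1 pending]
  bind f := ((d -> Bool) -> List Int)
step 4: unify (Int -> c) ~ g  [subst: {e:=((Bool -> Bool) -> c), b:=Int, f:=((d -> Bool) -> List Int)} | 0 pending]
  bind g := (Int -> c)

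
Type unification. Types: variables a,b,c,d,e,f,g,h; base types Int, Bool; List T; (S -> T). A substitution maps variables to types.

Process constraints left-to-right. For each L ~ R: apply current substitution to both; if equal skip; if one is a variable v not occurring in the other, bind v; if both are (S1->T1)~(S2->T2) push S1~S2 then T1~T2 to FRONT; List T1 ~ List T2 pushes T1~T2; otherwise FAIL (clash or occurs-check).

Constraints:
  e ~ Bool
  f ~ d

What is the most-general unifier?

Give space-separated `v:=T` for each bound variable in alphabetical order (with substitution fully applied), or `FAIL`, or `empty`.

step 1: unify e ~ Bool  [subst: {-} | 1 pending]
  bind e := Bool
step 2: unify f ~ d  [subst: {e:=Bool} | 0 pending]
  bind f := d

Answer: e:=Bool f:=d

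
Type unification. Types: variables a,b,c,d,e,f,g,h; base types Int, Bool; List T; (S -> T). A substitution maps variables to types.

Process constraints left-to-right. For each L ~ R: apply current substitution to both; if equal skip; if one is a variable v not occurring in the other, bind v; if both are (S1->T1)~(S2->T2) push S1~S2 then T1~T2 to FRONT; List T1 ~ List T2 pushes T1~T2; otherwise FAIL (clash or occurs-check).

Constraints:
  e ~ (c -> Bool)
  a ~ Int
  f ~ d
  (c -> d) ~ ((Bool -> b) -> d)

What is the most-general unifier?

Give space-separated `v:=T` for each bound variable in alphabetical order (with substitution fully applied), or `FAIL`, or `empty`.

step 1: unify e ~ (c -> Bool)  [subst: {-} | 3 pending]
  bind e := (c -> Bool)
step 2: unify a ~ Int  [subst: {e:=(c -> Bool)} | 2 pending]
  bind a := Int
step 3: unify f ~ d  [subst: {e:=(c -> Bool), a:=Int} | 1 pending]
  bind f := d
step 4: unify (c -> d) ~ ((Bool -> b) -> d)  [subst: {e:=(c -> Bool), a:=Int, f:=d} | 0 pending]
  -> decompose arrow: push c~(Bool -> b), d~d
step 5: unify c ~ (Bool -> b)  [subst: {e:=(c -> Bool), a:=Int, f:=d} | 1 pending]
  bind c := (Bool -> b)
step 6: unify d ~ d  [subst: {e:=(c -> Bool), a:=Int, f:=d, c:=(Bool -> b)} | 0 pending]
  -> identical, skip

Answer: a:=Int c:=(Bool -> b) e:=((Bool -> b) -> Bool) f:=d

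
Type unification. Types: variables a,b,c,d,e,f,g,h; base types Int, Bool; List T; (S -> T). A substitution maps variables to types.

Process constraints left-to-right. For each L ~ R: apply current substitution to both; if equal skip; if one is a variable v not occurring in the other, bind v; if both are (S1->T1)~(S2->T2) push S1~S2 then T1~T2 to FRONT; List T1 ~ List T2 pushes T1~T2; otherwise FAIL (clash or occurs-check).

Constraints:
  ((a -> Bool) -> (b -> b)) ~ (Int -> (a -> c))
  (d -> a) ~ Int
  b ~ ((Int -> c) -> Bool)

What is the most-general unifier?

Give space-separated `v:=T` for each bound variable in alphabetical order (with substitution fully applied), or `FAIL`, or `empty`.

Answer: FAIL

Derivation:
step 1: unify ((a -> Bool) -> (b -> b)) ~ (Int -> (a -> c))  [subst: {-} | 2 pending]
  -> decompose arrow: push (a -> Bool)~Int, (b -> b)~(a -> c)
step 2: unify (a -> Bool) ~ Int  [subst: {-} | 3 pending]
  clash: (a -> Bool) vs Int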